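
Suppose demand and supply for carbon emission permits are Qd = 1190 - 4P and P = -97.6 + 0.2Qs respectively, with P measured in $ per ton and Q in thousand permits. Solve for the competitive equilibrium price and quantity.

Rewriting in direct form: Qs = 488 + 5P.
Equating demand and supply, 1190 - 4P = 488 + 5P gives 9P = 702, so P* = 78.
Then Q* = 1190 - 4(78) = 878.

P* = 78, Q* = 878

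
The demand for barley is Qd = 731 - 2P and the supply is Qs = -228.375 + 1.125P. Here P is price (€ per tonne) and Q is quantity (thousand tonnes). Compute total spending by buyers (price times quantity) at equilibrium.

The market clears where 731 - 2P = -228.375 + 1.125P. Rearranging, 3.125P = 959.375, hence P* = 307.
Then Q* = 731 - 2(307) = 117.
Total spending by buyers = P* × Q* = 307 × 117 = 35919.

Total spending by buyers = 35919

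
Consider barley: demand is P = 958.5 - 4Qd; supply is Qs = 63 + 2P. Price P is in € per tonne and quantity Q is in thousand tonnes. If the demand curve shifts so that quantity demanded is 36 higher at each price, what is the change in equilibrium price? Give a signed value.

In direct form, Qd = 239.625 - 0.25P.
Set Qd = Qs: 239.625 - 0.25P = 63 + 2P, so 176.625 = 2.25P and P* = 78.5.
Then Q* = 239.625 - 0.25(78.5) = 220.
After the shift, demand is Qd = 275.625 - 0.25P.
Re-solving, 2.25P = 212.625 gives P = 94.5 and Q = 252.
ΔP = 94.5 - 78.5 = 16.

ΔP = 16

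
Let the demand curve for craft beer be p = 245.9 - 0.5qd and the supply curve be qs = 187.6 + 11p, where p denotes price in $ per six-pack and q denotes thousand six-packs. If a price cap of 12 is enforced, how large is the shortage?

Shortage = 148.2

Rewriting in direct form: qd = 491.8 - 2p.
With p fixed at 12, quantity demanded is 467.8 and quantity supplied is 319.6.
Shortage = qd - qs = 467.8 - 319.6 = 148.2.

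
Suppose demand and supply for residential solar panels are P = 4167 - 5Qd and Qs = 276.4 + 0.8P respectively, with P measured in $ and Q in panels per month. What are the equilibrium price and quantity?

In direct form, Qd = 833.4 - 0.2P.
The market clears where 833.4 - 0.2P = 276.4 + 0.8P. Rearranging, P = 557, hence P* = 557.
Plugging P* into demand: Q* = 833.4 - 0.2(557) = 722.

P* = 557, Q* = 722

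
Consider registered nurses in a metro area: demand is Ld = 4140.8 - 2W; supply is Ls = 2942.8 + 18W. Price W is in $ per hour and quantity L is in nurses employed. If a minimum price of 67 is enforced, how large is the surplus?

With W fixed at 67, quantity demanded is 4006.8 and quantity supplied is 4148.8.
Surplus = Ls - Ld = 4148.8 - 4006.8 = 142.

Surplus = 142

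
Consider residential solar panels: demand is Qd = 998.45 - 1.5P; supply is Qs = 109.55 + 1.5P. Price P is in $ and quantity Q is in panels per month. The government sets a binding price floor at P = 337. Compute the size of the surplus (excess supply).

Surplus = 122.1

At P = 337: Qd = 492.95 and Qs = 615.05.
Surplus = Qs - Qd = 615.05 - 492.95 = 122.1.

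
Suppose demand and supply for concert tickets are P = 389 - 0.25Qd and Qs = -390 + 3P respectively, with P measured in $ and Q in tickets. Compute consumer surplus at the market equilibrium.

Consumer surplus = 24642

Rewriting in direct form: Qd = 1556 - 4P.
The market clears where 1556 - 4P = -390 + 3P. Rearranging, 7P = 1946, hence P* = 278.
Then Q* = 1556 - 4(278) = 444.
Demand choke price (Qd = 0): P = 1556/4 = 389. Consumer surplus = ½ × (389 - 278) × 444 = 24642.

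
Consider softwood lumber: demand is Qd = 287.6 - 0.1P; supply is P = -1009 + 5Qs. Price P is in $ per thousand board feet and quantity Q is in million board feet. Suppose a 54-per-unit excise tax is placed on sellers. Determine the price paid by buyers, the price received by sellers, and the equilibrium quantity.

P_b = 322, P_s = 268, Q = 255.4

In direct form, Qs = 201.8 + 0.2P.
With a tax of 54 on sellers, they supply based on the net price P_s = P_b - 54, so Qs = 191 + 0.2P_b.
Market clearing requires 287.6 - 0.1P_b = 191 + 0.2P_b; hence 96.6 = 0.3P_b and P_b = 322.
So P_s = 268 and the quantity traded is Q = 287.6 - 0.1(322) = 255.4.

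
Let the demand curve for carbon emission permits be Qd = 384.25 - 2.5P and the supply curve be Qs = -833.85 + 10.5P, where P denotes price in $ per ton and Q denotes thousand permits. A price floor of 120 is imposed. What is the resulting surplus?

Surplus = 341.9

Evaluating both curves at the floor price 120 gives Qd = 84.25, Qs = 426.15.
Surplus = Qs - Qd = 426.15 - 84.25 = 341.9.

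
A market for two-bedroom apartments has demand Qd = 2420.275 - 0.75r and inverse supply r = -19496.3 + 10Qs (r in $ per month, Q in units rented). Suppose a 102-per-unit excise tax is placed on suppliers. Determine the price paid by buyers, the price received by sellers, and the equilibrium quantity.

r_b = 565.7, r_s = 463.7, Q = 1996

Rewriting in direct form: Qs = 1949.63 + 0.1r.
The tax drives a wedge r_b - r_s = 102. Substituting r_s = r_b - 102 into supply: Qs = 1939.43 + 0.1r_b.
Equate demand and the shifted supply: 2420.275 - 0.75r_b = 1939.43 + 0.1r_b, giving 0.85r_b = 480.845, so r_b = 565.7.
So r_s = 463.7 and the quantity traded is Q = 2420.275 - 0.75(565.7) = 1996.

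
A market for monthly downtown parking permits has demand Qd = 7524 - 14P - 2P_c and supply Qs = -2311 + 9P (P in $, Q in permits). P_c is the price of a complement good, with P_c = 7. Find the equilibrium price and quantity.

P* = 427, Q* = 1532

With P_c = 7, demand is Qd = 7510 - 14P.
Set Qd = Qs: 7510 - 14P = -2311 + 9P, so 9821 = 23P and P* = 427.
Then Q* = 7510 - 14(427) = 1532.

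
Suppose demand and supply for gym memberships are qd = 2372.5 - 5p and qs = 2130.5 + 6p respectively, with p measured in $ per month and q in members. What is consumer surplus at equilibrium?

Set qd = qs: 2372.5 - 5p = 2130.5 + 6p, so 242 = 11p and p* = 22.
From the demand curve, q* = 2372.5 - 5(22) = 2262.5.
Demand choke price (qd = 0): p = 2372.5/5 = 474.5. Consumer surplus = ½ × (474.5 - 22) × 2262.5 = 511890.625.

Consumer surplus = 511890.625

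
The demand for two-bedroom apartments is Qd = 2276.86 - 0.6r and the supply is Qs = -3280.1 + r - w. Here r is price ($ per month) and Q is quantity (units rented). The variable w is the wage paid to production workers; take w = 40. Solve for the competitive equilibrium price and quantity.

r* = 3498.1, Q* = 178

With w = 40, supply is Qs = -3320.1 + r.
At equilibrium Qd = Qs, so 2276.86 - 0.6r = -3320.1 + r; collecting terms, 5596.96 = 1.6r and r* = 3498.1.
Then Q* = 2276.86 - 0.6(3498.1) = 178.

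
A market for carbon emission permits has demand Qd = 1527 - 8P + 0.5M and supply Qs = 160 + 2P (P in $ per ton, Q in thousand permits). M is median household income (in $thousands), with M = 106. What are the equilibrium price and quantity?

P* = 142, Q* = 444

With M = 106, demand is Qd = 1580 - 8P.
Set Qd = Qs: 1580 - 8P = 160 + 2P, so 1420 = 10P and P* = 142.
From the demand curve, Q* = 1580 - 8(142) = 444.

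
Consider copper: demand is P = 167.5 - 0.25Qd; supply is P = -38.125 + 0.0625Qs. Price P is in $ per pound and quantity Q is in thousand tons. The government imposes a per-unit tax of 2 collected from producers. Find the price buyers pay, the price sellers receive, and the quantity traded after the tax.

P_b = 4.6, P_s = 2.6, Q = 651.6

Rewriting in direct form: Qd = 670 - 4P and Qs = 610 + 16P.
The tax drives a wedge P_b - P_s = 2. Substituting P_s = P_b - 2 into supply: Qs = 578 + 16P_b.
Equate demand and the shifted supply: 670 - 4P_b = 578 + 16P_b, giving 20P_b = 92, so P_b = 4.6.
Then P_s = 4.6 - 2 = 2.6 and Q = 670 - 4(4.6) = 651.6.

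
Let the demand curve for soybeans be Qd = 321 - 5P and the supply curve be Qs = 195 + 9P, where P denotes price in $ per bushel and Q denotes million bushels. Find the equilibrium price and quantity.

Set Qd = Qs: 321 - 5P = 195 + 9P, so 126 = 14P and P* = 9.
Plugging P* into demand: Q* = 321 - 5(9) = 276.

P* = 9, Q* = 276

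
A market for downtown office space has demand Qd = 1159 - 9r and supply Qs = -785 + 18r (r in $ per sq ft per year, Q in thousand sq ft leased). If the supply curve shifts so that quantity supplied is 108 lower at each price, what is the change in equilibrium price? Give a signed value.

Set Qd = Qs: 1159 - 9r = -785 + 18r, so 1944 = 27r and r* = 72.
Plugging r* into demand: Q* = 1159 - 9(72) = 511.
After the shift, supply is Qs = -893 + 18r.
New equilibrium: 2052 = 27r, so r = 76 and Q = 475.
Δr = 76 - 72 = 4.

Δr = 4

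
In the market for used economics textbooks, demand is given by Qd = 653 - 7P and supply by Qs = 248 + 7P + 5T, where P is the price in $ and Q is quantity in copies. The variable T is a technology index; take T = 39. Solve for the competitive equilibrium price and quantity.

With T = 39, supply is Qs = 443 + 7P.
Set Qd = Qs: 653 - 7P = 443 + 7P, so 210 = 14P and P* = 15.
Then Q* = 653 - 7(15) = 548.

P* = 15, Q* = 548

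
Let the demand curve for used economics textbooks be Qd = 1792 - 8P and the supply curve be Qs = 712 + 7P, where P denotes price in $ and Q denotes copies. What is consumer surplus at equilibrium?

Consumer surplus = 92416

At equilibrium Qd = Qs, so 1792 - 8P = 712 + 7P; collecting terms, 1080 = 15P and P* = 72.
Then Q* = 1792 - 8(72) = 1216.
Demand choke price (Qd = 0): P = 1792/8 = 224. Consumer surplus = ½ × (224 - 72) × 1216 = 92416.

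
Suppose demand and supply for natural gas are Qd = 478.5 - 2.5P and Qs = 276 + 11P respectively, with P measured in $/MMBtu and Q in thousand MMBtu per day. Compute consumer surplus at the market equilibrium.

Set Qd = Qs: 478.5 - 2.5P = 276 + 11P, so 202.5 = 13.5P and P* = 15.
Then Q* = 478.5 - 2.5(15) = 441.
Demand choke price (Qd = 0): P = 478.5/2.5 = 191.4. Consumer surplus = ½ × (191.4 - 15) × 441 = 38896.2.

Consumer surplus = 38896.2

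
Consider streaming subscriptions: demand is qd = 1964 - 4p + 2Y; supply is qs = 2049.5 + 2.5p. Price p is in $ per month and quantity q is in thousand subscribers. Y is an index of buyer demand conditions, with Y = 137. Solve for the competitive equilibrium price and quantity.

With Y = 137, demand is qd = 2238 - 4p.
At equilibrium qd = qs, so 2238 - 4p = 2049.5 + 2.5p; collecting terms, 188.5 = 6.5p and p* = 29.
Plugging p* into demand: q* = 2238 - 4(29) = 2122.

p* = 29, q* = 2122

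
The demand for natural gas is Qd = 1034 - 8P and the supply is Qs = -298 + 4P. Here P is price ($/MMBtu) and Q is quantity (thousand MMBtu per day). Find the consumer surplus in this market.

The market clears where 1034 - 8P = -298 + 4P. Rearranging, 12P = 1332, hence P* = 111.
From the demand curve, Q* = 1034 - 8(111) = 146.
Demand choke price (Qd = 0): P = 1034/8 = 129.25. Consumer surplus = ½ × (129.25 - 111) × 146 = 1332.25.

Consumer surplus = 1332.25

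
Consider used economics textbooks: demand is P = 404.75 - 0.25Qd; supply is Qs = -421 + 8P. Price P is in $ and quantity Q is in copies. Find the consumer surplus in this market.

In direct form, Qd = 1619 - 4P.
Set Qd = Qs: 1619 - 4P = -421 + 8P, so 2040 = 12P and P* = 170.
From the demand curve, Q* = 1619 - 4(170) = 939.
Demand choke price (Qd = 0): P = 1619/4 = 404.75. Consumer surplus = ½ × (404.75 - 170) × 939 = 110215.125.

Consumer surplus = 110215.125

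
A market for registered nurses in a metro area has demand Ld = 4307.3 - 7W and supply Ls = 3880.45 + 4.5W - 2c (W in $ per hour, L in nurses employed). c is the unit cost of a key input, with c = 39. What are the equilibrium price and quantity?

With c = 39, supply is Ls = 3802.45 + 4.5W.
At equilibrium Ld = Ls, so 4307.3 - 7W = 3802.45 + 4.5W; collecting terms, 504.85 = 11.5W and W* = 43.9.
Then L* = 4307.3 - 7(43.9) = 4000.

W* = 43.9, L* = 4000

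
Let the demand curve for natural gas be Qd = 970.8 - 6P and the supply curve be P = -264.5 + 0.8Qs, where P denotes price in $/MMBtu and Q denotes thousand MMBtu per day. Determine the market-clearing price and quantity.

In direct form, Qs = 330.625 + 1.25P.
The market clears where 970.8 - 6P = 330.625 + 1.25P. Rearranging, 7.25P = 640.175, hence P* = 88.3.
Plugging P* into demand: Q* = 970.8 - 6(88.3) = 441.

P* = 88.3, Q* = 441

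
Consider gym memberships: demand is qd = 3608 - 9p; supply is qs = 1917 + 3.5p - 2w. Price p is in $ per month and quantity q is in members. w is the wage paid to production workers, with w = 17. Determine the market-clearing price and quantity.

p* = 138, q* = 2366

With w = 17, supply is qs = 1883 + 3.5p.
Set qd = qs: 3608 - 9p = 1883 + 3.5p, so 1725 = 12.5p and p* = 138.
Then q* = 3608 - 9(138) = 2366.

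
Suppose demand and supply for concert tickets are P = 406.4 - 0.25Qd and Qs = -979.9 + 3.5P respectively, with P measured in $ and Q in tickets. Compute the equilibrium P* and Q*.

Inverting to quantity form: Qd = 1625.6 - 4P.
At equilibrium Qd = Qs, so 1625.6 - 4P = -979.9 + 3.5P; collecting terms, 2605.5 = 7.5P and P* = 347.4.
Then Q* = 1625.6 - 4(347.4) = 236.

P* = 347.4, Q* = 236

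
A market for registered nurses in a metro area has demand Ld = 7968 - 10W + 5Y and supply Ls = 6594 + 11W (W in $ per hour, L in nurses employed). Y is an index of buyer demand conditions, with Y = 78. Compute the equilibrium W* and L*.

With Y = 78, demand is Ld = 8358 - 10W.
At equilibrium Ld = Ls, so 8358 - 10W = 6594 + 11W; collecting terms, 1764 = 21W and W* = 84.
Substitute back: L* = 8358 - 10(84) = 7518.

W* = 84, L* = 7518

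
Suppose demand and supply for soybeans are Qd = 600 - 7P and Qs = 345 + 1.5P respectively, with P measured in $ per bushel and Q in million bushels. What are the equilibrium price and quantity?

Set Qd = Qs: 600 - 7P = 345 + 1.5P, so 255 = 8.5P and P* = 30.
Substitute back: Q* = 600 - 7(30) = 390.

P* = 30, Q* = 390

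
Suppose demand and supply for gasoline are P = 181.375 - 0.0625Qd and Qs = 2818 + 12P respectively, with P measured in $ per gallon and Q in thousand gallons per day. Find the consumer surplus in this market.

Consumer surplus = 254541.125

Rewriting in direct form: Qd = 2902 - 16P.
At equilibrium Qd = Qs, so 2902 - 16P = 2818 + 12P; collecting terms, 84 = 28P and P* = 3.
Substitute back: Q* = 2902 - 16(3) = 2854.
Demand choke price (Qd = 0): P = 2902/16 = 181.375. Consumer surplus = ½ × (181.375 - 3) × 2854 = 254541.125.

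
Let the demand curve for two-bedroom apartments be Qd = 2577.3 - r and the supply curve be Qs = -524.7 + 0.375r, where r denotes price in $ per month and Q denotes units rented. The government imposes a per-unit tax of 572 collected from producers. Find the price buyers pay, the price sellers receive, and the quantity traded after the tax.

Producers keep r_s = r_b - 572 per unit, so supply in terms of the buyer price is Qs = -739.2 + 0.375r_b.
Equate demand and the shifted supply: 2577.3 - r_b = -739.2 + 0.375r_b, giving 1.375r_b = 3316.5, so r_b = 2412.
Then r_s = 2412 - 572 = 1840 and Q = 2577.3 - 2412 = 165.3.

r_b = 2412, r_s = 1840, Q = 165.3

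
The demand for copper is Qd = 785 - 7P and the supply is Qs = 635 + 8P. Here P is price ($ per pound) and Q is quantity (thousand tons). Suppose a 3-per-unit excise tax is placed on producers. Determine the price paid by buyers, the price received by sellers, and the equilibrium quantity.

P_b = 11.6, P_s = 8.6, Q = 703.8

Producers keep P_s = P_b - 3 per unit, so supply in terms of the buyer price is Qs = 611 + 8P_b.
Set Qd = Qs: 785 - 7P_b = 611 + 8P_b, so 174 = 15P_b and P_b = 11.6.
Then P_s = 11.6 - 3 = 8.6 and Q = 785 - 7(11.6) = 703.8.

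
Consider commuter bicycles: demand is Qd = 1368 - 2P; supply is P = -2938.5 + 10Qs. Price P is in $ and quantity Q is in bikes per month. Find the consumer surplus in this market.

Rewriting in direct form: Qs = 293.85 + 0.1P.
At equilibrium Qd = Qs, so 1368 - 2P = 293.85 + 0.1P; collecting terms, 1074.15 = 2.1P and P* = 511.5.
Plugging P* into demand: Q* = 1368 - 2(511.5) = 345.
Demand choke price (Qd = 0): P = 1368/2 = 684. Consumer surplus = ½ × (684 - 511.5) × 345 = 29756.25.

Consumer surplus = 29756.25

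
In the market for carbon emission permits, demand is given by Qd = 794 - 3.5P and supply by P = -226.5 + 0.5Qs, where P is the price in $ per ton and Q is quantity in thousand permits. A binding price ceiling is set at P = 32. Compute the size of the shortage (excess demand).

Solving each curve for Q: Qs = 453 + 2P.
At P = 32: Qd = 682 and Qs = 517.
Shortage = Qd - Qs = 682 - 517 = 165.

Shortage = 165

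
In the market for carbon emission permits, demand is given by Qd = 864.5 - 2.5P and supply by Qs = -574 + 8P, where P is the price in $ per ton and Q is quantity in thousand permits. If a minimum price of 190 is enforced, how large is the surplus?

At P = 190: Qd = 389.5 and Qs = 946.
Surplus = Qs - Qd = 946 - 389.5 = 556.5.

Surplus = 556.5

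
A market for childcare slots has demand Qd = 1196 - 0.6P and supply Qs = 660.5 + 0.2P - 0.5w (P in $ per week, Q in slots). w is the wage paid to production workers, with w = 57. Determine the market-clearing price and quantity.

P* = 705, Q* = 773

With w = 57, supply is Qs = 632 + 0.2P.
At equilibrium Qd = Qs, so 1196 - 0.6P = 632 + 0.2P; collecting terms, 564 = 0.8P and P* = 705.
From the demand curve, Q* = 1196 - 0.6(705) = 773.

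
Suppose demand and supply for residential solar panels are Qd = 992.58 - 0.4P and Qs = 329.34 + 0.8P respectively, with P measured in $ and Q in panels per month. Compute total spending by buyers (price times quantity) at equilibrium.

Total spending by buyers = 426408.05

At equilibrium Qd = Qs, so 992.58 - 0.4P = 329.34 + 0.8P; collecting terms, 663.24 = 1.2P and P* = 552.7.
From the demand curve, Q* = 992.58 - 0.4(552.7) = 771.5.
Total spending by buyers = P* × Q* = 552.7 × 771.5 = 426408.05.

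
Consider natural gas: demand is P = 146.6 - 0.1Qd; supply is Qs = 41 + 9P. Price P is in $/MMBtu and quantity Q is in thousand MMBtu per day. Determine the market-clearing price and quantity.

Rewriting in direct form: Qd = 1466 - 10P.
At equilibrium Qd = Qs, so 1466 - 10P = 41 + 9P; collecting terms, 1425 = 19P and P* = 75.
Plugging P* into demand: Q* = 1466 - 10(75) = 716.

P* = 75, Q* = 716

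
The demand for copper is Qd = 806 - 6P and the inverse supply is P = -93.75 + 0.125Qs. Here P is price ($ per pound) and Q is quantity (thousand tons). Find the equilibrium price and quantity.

Inverting to quantity form: Qs = 750 + 8P.
Equating demand and supply, 806 - 6P = 750 + 8P gives 14P = 56, so P* = 4.
Then Q* = 806 - 6(4) = 782.

P* = 4, Q* = 782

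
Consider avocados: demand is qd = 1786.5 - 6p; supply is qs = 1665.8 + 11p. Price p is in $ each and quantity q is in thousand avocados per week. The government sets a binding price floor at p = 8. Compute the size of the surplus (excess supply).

Evaluating both curves at the floor price 8 gives qd = 1738.5, qs = 1753.8.
Surplus = qs - qd = 1753.8 - 1738.5 = 15.3.

Surplus = 15.3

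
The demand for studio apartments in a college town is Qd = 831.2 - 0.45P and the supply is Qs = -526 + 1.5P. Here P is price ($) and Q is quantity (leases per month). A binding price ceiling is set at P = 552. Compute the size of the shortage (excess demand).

With P fixed at 552, quantity demanded is 582.8 and quantity supplied is 302.
Shortage = Qd - Qs = 582.8 - 302 = 280.8.

Shortage = 280.8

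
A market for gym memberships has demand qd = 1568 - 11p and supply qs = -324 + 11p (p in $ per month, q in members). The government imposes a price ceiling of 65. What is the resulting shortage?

Shortage = 462

With p fixed at 65, quantity demanded is 853 and quantity supplied is 391.
Shortage = qd - qs = 853 - 391 = 462.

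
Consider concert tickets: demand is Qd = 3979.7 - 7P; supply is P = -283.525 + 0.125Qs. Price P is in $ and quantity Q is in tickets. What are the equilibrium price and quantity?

In direct form, Qs = 2268.2 + 8P.
The market clears where 3979.7 - 7P = 2268.2 + 8P. Rearranging, 15P = 1711.5, hence P* = 114.1.
Then Q* = 3979.7 - 7(114.1) = 3181.

P* = 114.1, Q* = 3181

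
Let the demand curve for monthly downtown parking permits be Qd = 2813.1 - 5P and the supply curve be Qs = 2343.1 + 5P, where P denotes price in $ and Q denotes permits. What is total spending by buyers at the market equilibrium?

The market clears where 2813.1 - 5P = 2343.1 + 5P. Rearranging, 10P = 470, hence P* = 47.
Then Q* = 2813.1 - 5(47) = 2578.1.
Total spending by buyers = P* × Q* = 47 × 2578.1 = 121170.7.

Total spending by buyers = 121170.7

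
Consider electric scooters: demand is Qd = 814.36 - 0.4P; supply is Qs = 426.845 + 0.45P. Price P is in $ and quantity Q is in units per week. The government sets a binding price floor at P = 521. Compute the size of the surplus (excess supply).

Evaluating both curves at the floor price 521 gives Qd = 605.96, Qs = 661.295.
Surplus = Qs - Qd = 661.295 - 605.96 = 55.335.

Surplus = 55.335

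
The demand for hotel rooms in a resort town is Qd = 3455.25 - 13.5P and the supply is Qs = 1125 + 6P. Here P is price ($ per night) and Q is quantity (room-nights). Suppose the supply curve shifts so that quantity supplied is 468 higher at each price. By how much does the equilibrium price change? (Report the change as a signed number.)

ΔP = -24

Equating demand and supply, 3455.25 - 13.5P = 1125 + 6P gives 19.5P = 2330.25, so P* = 119.5.
Substitute back: Q* = 3455.25 - 13.5(119.5) = 1842.
After the shift, supply is Qs = 1593 + 6P.
The new intersection has 1862.25 = 19.5P, i.e. P = 95.5, Q = 2166.
ΔP = 95.5 - 119.5 = -24.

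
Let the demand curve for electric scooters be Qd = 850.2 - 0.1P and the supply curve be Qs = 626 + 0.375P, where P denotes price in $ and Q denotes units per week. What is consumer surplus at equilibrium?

Equating demand and supply, 850.2 - 0.1P = 626 + 0.375P gives 0.475P = 224.2, so P* = 472.
From the demand curve, Q* = 850.2 - 0.1(472) = 803.
Demand choke price (Qd = 0): P = 850.2/0.1 = 8502. Consumer surplus = ½ × (8502 - 472) × 803 = 3224045.

Consumer surplus = 3224045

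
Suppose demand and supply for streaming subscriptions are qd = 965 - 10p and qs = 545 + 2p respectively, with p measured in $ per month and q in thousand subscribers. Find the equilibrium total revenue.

Set qd = qs: 965 - 10p = 545 + 2p, so 420 = 12p and p* = 35.
Then q* = 965 - 10(35) = 615.
Total revenue = p* × q* = 35 × 615 = 21525.

Total revenue = 21525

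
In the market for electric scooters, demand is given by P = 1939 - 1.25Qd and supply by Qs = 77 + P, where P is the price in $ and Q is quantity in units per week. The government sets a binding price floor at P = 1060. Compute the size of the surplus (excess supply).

Solving each curve for Q: Qd = 1551.2 - 0.8P.
At P = 1060: Qd = 703.2 and Qs = 1137.
Surplus = Qs - Qd = 1137 - 703.2 = 433.8.

Surplus = 433.8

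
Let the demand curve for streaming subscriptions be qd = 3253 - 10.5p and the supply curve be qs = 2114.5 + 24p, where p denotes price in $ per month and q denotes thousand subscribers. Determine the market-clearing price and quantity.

At equilibrium qd = qs, so 3253 - 10.5p = 2114.5 + 24p; collecting terms, 1138.5 = 34.5p and p* = 33.
Substitute back: q* = 3253 - 10.5(33) = 2906.5.

p* = 33, q* = 2906.5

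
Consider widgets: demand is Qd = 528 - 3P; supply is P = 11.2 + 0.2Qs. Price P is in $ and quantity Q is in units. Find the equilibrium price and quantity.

P* = 73, Q* = 309

In direct form, Qs = -56 + 5P.
Equating demand and supply, 528 - 3P = -56 + 5P gives 8P = 584, so P* = 73.
Substitute back: Q* = 528 - 3(73) = 309.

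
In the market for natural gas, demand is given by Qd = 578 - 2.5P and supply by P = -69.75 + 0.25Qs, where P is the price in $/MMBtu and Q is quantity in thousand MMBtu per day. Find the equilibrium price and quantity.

P* = 46, Q* = 463

Rewriting in direct form: Qs = 279 + 4P.
The market clears where 578 - 2.5P = 279 + 4P. Rearranging, 6.5P = 299, hence P* = 46.
Substitute back: Q* = 578 - 2.5(46) = 463.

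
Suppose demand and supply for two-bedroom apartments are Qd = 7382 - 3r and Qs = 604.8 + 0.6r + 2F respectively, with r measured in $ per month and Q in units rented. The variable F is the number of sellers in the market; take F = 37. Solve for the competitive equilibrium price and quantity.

r* = 1862, Q* = 1796

With F = 37, supply is Qs = 678.8 + 0.6r.
The market clears where 7382 - 3r = 678.8 + 0.6r. Rearranging, 3.6r = 6703.2, hence r* = 1862.
Plugging r* into demand: Q* = 7382 - 3(1862) = 1796.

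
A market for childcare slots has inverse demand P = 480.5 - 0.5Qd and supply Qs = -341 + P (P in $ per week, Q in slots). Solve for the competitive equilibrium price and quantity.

Solving each curve for Q: Qd = 961 - 2P.
Set Qd = Qs: 961 - 2P = -341 + P, so 1302 = 3P and P* = 434.
Substitute back: Q* = 961 - 2(434) = 93.

P* = 434, Q* = 93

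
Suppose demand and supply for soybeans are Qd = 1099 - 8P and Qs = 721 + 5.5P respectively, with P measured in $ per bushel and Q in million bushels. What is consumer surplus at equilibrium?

The market clears where 1099 - 8P = 721 + 5.5P. Rearranging, 13.5P = 378, hence P* = 28.
From the demand curve, Q* = 1099 - 8(28) = 875.
Demand choke price (Qd = 0): P = 1099/8 = 137.375. Consumer surplus = ½ × (137.375 - 28) × 875 = 47851.5625.

Consumer surplus = 47851.5625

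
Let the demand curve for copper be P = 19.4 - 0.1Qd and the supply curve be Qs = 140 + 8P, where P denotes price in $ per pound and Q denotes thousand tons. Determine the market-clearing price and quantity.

In direct form, Qd = 194 - 10P.
Set Qd = Qs: 194 - 10P = 140 + 8P, so 54 = 18P and P* = 3.
Plugging P* into demand: Q* = 194 - 10(3) = 164.

P* = 3, Q* = 164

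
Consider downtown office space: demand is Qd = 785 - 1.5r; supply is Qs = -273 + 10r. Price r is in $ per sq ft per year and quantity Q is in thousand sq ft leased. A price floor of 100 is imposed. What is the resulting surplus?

With r fixed at 100, quantity demanded is 635 and quantity supplied is 727.
Surplus = Qs - Qd = 727 - 635 = 92.

Surplus = 92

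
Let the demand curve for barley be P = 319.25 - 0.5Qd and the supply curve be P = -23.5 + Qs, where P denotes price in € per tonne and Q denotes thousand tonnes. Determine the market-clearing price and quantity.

Rewriting in direct form: Qd = 638.5 - 2P and Qs = 23.5 + P.
At equilibrium Qd = Qs, so 638.5 - 2P = 23.5 + P; collecting terms, 615 = 3P and P* = 205.
Substitute back: Q* = 638.5 - 2(205) = 228.5.

P* = 205, Q* = 228.5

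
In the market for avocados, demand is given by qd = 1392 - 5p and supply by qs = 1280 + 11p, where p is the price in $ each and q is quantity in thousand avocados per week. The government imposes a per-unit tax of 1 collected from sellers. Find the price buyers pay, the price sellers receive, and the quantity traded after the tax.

p_b = 7.6875, p_s = 6.6875, q = 1353.5625

With a tax of 1 on sellers, they supply based on the net price p_s = p_b - 1, so qs = 1269 + 11p_b.
Equate demand and the shifted supply: 1392 - 5p_b = 1269 + 11p_b, giving 16p_b = 123, so p_b = 7.6875.
So p_s = 6.6875 and the quantity traded is q = 1392 - 5(7.6875) = 1353.5625.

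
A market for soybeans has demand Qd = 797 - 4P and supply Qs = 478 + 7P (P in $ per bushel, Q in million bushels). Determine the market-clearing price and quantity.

P* = 29, Q* = 681

Set Qd = Qs: 797 - 4P = 478 + 7P, so 319 = 11P and P* = 29.
Plugging P* into demand: Q* = 797 - 4(29) = 681.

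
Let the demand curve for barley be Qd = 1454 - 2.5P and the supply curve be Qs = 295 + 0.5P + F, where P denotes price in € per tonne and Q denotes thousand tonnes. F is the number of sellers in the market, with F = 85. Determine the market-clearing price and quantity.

With F = 85, supply is Qs = 380 + 0.5P.
The market clears where 1454 - 2.5P = 380 + 0.5P. Rearranging, 3P = 1074, hence P* = 358.
Then Q* = 1454 - 2.5(358) = 559.

P* = 358, Q* = 559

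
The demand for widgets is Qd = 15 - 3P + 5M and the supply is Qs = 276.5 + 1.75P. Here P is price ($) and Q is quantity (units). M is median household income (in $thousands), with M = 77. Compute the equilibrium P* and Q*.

With M = 77, demand is Qd = 400 - 3P.
The market clears where 400 - 3P = 276.5 + 1.75P. Rearranging, 4.75P = 123.5, hence P* = 26.
Then Q* = 400 - 3(26) = 322.

P* = 26, Q* = 322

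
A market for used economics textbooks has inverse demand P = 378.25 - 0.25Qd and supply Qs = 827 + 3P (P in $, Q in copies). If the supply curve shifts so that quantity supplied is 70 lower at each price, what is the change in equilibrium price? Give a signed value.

ΔP = 10

Rewriting in direct form: Qd = 1513 - 4P.
Set Qd = Qs: 1513 - 4P = 827 + 3P, so 686 = 7P and P* = 98.
Then Q* = 1513 - 4(98) = 1121.
After the shift, supply is Qs = 757 + 3P.
The new intersection has 756 = 7P, i.e. P = 108, Q = 1081.
ΔP = 108 - 98 = 10.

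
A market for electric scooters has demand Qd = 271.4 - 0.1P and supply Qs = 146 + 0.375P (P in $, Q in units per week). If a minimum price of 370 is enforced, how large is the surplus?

Surplus = 50.35

At P = 370: Qd = 234.4 and Qs = 284.75.
Surplus = Qs - Qd = 284.75 - 234.4 = 50.35.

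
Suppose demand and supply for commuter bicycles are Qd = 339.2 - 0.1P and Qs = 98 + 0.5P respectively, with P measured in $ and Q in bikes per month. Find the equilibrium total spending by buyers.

Total spending by buyers = 120198

At equilibrium Qd = Qs, so 339.2 - 0.1P = 98 + 0.5P; collecting terms, 241.2 = 0.6P and P* = 402.
Plugging P* into demand: Q* = 339.2 - 0.1(402) = 299.
Total spending by buyers = P* × Q* = 402 × 299 = 120198.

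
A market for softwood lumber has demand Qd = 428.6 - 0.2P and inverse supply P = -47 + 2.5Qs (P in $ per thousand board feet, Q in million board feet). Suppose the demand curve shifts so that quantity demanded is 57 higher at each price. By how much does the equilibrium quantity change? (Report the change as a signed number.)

In direct form, Qs = 18.8 + 0.4P.
Set Qd = Qs: 428.6 - 0.2P = 18.8 + 0.4P, so 409.8 = 0.6P and P* = 683.
Substitute back: Q* = 428.6 - 0.2(683) = 292.
After the shift, demand is Qd = 485.6 - 0.2P.
Re-solving, 0.6P = 466.8 gives P = 778 and Q = 330.
ΔQ = 330 - 292 = 38.

ΔQ = 38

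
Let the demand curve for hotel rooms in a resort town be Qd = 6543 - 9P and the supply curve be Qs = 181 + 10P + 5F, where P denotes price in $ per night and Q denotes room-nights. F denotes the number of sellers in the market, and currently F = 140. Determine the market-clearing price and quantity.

P* = 298, Q* = 3861

With F = 140, supply is Qs = 881 + 10P.
Set Qd = Qs: 6543 - 9P = 881 + 10P, so 5662 = 19P and P* = 298.
Then Q* = 6543 - 9(298) = 3861.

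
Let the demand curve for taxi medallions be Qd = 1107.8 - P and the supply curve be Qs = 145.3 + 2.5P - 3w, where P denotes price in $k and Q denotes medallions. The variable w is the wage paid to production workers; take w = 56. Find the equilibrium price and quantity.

With w = 56, supply is Qs = -22.7 + 2.5P.
At equilibrium Qd = Qs, so 1107.8 - P = -22.7 + 2.5P; collecting terms, 1130.5 = 3.5P and P* = 323.
Then Q* = 1107.8 - 323 = 784.8.

P* = 323, Q* = 784.8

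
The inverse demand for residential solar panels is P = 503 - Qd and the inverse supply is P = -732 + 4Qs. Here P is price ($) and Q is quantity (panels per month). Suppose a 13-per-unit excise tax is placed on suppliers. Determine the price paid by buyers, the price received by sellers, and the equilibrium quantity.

In direct form, Qd = 503 - P and Qs = 183 + 0.25P.
The tax drives a wedge P_b - P_s = 13. Substituting P_s = P_b - 13 into supply: Qs = 179.75 + 0.25P_b.
Set Qd = Qs: 503 - P_b = 179.75 + 0.25P_b, so 323.25 = 1.25P_b and P_b = 258.6.
So P_s = 245.6 and the quantity traded is Q = 503 - 258.6 = 244.4.

P_b = 258.6, P_s = 245.6, Q = 244.4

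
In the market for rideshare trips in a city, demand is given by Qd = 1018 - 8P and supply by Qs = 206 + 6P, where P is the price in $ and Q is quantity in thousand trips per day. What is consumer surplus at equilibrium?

Consumer surplus = 19182.25

The market clears where 1018 - 8P = 206 + 6P. Rearranging, 14P = 812, hence P* = 58.
Substitute back: Q* = 1018 - 8(58) = 554.
Demand choke price (Qd = 0): P = 1018/8 = 127.25. Consumer surplus = ½ × (127.25 - 58) × 554 = 19182.25.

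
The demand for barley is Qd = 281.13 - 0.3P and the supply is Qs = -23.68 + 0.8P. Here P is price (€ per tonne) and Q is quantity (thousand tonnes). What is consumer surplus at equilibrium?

At equilibrium Qd = Qs, so 281.13 - 0.3P = -23.68 + 0.8P; collecting terms, 304.81 = 1.1P and P* = 277.1.
Plugging P* into demand: Q* = 281.13 - 0.3(277.1) = 198.
Demand choke price (Qd = 0): P = 281.13/0.3 = 937.1. Consumer surplus = ½ × (937.1 - 277.1) × 198 = 65340.

Consumer surplus = 65340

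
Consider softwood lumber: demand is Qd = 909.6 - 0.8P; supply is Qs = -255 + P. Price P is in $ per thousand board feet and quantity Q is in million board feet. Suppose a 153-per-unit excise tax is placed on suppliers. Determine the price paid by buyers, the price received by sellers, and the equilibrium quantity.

P_b = 732, P_s = 579, Q = 324

Suppliers keep P_s = P_b - 153 per unit, so supply in terms of the buyer price is Qs = -408 + P_b.
Set Qd = Qs: 909.6 - 0.8P_b = -408 + P_b, so 1317.6 = 1.8P_b and P_b = 732.
Then P_s = 732 - 153 = 579 and Q = 909.6 - 0.8(732) = 324.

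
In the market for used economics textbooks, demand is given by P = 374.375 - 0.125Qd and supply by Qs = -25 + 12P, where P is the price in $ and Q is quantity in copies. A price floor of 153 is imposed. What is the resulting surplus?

Inverting to quantity form: Qd = 2995 - 8P.
At P = 153: Qd = 1771 and Qs = 1811.
Surplus = Qs - Qd = 1811 - 1771 = 40.

Surplus = 40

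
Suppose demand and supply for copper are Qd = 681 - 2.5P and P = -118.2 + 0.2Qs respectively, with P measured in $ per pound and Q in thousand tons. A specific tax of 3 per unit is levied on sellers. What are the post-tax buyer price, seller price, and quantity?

P_b = 14, P_s = 11, Q = 646

Solving each curve for Q: Qs = 591 + 5P.
The tax drives a wedge P_b - P_s = 3. Substituting P_s = P_b - 3 into supply: Qs = 576 + 5P_b.
Equate demand and the shifted supply: 681 - 2.5P_b = 576 + 5P_b, giving 7.5P_b = 105, so P_b = 14.
So P_s = 11 and the quantity traded is Q = 681 - 2.5(14) = 646.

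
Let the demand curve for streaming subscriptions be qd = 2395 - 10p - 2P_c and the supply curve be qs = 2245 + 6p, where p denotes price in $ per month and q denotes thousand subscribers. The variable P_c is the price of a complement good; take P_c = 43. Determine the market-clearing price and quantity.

p* = 4, q* = 2269

With P_c = 43, demand is qd = 2309 - 10p.
The market clears where 2309 - 10p = 2245 + 6p. Rearranging, 16p = 64, hence p* = 4.
Then q* = 2309 - 10(4) = 2269.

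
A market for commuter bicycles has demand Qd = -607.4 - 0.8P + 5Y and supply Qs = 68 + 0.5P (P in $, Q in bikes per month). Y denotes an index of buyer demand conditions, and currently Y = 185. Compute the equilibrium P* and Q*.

P* = 192, Q* = 164

With Y = 185, demand is Qd = 317.6 - 0.8P.
Equating demand and supply, 317.6 - 0.8P = 68 + 0.5P gives 1.3P = 249.6, so P* = 192.
From the demand curve, Q* = 317.6 - 0.8(192) = 164.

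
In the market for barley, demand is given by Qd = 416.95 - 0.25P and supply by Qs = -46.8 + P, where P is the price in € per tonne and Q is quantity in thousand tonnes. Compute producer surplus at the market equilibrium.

Producer surplus = 52552.82

The market clears where 416.95 - 0.25P = -46.8 + P. Rearranging, 1.25P = 463.75, hence P* = 371.
Then Q* = 416.95 - 0.25(371) = 324.2.
Supply choke price (Qs = 0): P = 46.8. Producer surplus = ½ × (371 - 46.8) × 324.2 = 52552.82.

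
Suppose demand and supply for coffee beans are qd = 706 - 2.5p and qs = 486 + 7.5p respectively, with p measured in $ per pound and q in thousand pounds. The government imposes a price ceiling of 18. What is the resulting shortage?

Shortage = 40

With p fixed at 18, quantity demanded is 661 and quantity supplied is 621.
Shortage = qd - qs = 661 - 621 = 40.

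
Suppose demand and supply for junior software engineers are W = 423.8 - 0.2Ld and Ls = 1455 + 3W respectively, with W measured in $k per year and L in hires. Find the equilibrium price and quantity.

W* = 83, L* = 1704

Inverting to quantity form: Ld = 2119 - 5W.
The market clears where 2119 - 5W = 1455 + 3W. Rearranging, 8W = 664, hence W* = 83.
From the demand curve, L* = 2119 - 5(83) = 1704.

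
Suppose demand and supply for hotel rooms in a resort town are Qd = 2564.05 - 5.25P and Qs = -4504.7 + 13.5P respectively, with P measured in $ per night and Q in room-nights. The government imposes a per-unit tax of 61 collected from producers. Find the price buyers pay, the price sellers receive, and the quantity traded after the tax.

P_b = 420.92, P_s = 359.92, Q = 354.22

The tax drives a wedge P_b - P_s = 61. Substituting P_s = P_b - 61 into supply: Qs = -5328.2 + 13.5P_b.
Set Qd = Qs: 2564.05 - 5.25P_b = -5328.2 + 13.5P_b, so 7892.25 = 18.75P_b and P_b = 420.92.
Then P_s = 420.92 - 61 = 359.92 and Q = 2564.05 - 5.25(420.92) = 354.22.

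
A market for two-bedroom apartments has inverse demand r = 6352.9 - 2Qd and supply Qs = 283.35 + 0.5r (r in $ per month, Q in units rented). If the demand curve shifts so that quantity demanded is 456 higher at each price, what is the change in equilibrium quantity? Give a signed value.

Inverting to quantity form: Qd = 3176.45 - 0.5r.
Equating demand and supply, 3176.45 - 0.5r = 283.35 + 0.5r gives r = 2893.1, so r* = 2893.1.
From the demand curve, Q* = 3176.45 - 0.5(2893.1) = 1729.9.
After the shift, demand is Qd = 3632.45 - 0.5r.
The new intersection has 3349.1 = r, i.e. r = 3349.1, Q = 1957.9.
ΔQ = 1957.9 - 1729.9 = 228.

ΔQ = 228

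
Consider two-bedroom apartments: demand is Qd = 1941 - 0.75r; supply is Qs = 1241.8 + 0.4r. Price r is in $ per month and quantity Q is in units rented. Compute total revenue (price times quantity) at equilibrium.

Total revenue = 902880

Set Qd = Qs: 1941 - 0.75r = 1241.8 + 0.4r, so 699.2 = 1.15r and r* = 608.
Substitute back: Q* = 1941 - 0.75(608) = 1485.
Total revenue = r* × Q* = 608 × 1485 = 902880.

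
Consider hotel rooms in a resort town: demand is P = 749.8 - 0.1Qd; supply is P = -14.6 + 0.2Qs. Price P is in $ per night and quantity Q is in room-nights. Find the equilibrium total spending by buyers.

Total spending by buyers = 1261260

In direct form, Qd = 7498 - 10P and Qs = 73 + 5P.
Equating demand and supply, 7498 - 10P = 73 + 5P gives 15P = 7425, so P* = 495.
From the demand curve, Q* = 7498 - 10(495) = 2548.
Total spending by buyers = P* × Q* = 495 × 2548 = 1261260.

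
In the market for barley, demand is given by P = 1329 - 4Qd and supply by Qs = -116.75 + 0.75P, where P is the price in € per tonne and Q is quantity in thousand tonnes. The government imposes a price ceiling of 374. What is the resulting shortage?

Shortage = 75

Rewriting in direct form: Qd = 332.25 - 0.25P.
At P = 374: Qd = 238.75 and Qs = 163.75.
Shortage = Qd - Qs = 238.75 - 163.75 = 75.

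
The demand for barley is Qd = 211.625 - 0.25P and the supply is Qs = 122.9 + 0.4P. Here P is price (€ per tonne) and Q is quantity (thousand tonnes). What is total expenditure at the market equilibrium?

Set Qd = Qs: 211.625 - 0.25P = 122.9 + 0.4P, so 88.725 = 0.65P and P* = 136.5.
From the demand curve, Q* = 211.625 - 0.25(136.5) = 177.5.
Total expenditure = P* × Q* = 136.5 × 177.5 = 24228.75.

Total expenditure = 24228.75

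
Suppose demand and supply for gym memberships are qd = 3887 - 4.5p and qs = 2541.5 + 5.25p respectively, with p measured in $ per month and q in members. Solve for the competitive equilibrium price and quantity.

p* = 138, q* = 3266

The market clears where 3887 - 4.5p = 2541.5 + 5.25p. Rearranging, 9.75p = 1345.5, hence p* = 138.
Plugging p* into demand: q* = 3887 - 4.5(138) = 3266.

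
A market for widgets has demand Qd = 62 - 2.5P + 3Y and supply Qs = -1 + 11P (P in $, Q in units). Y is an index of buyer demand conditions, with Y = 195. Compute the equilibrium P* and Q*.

P* = 48, Q* = 527

With Y = 195, demand is Qd = 647 - 2.5P.
The market clears where 647 - 2.5P = -1 + 11P. Rearranging, 13.5P = 648, hence P* = 48.
From the demand curve, Q* = 647 - 2.5(48) = 527.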